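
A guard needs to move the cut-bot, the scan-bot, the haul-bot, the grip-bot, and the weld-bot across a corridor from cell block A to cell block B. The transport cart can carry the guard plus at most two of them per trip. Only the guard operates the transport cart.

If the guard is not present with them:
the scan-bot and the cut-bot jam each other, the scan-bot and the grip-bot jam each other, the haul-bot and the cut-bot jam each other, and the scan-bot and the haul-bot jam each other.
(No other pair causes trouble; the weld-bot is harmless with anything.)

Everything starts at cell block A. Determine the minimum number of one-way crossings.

7

Counting alone: the guard can take at most 2 across per trip to cell block B, so moving all 5 needs at least 3 loaded trips out, with a return between consecutive ones — at least 5 crossings.
The safety rule pushes this higher. Following every safe sequence of crossings, the most of the 5 that can be at cell block B as the transport cart arrives there on crossing 5 is 4 — never all 5.
So no plan with fewer than 7 crossings exists, and this one achieves 7:
1. Guard goes to cell block B with the cut-bot and the scan-bot.  [cell block A: the grip-bot, the haul-bot, the weld-bot | cell block B: the cut-bot, the scan-bot]
2. Guard goes back to cell block A with the cut-bot.  [cell block A: the cut-bot, the grip-bot, the haul-bot, the weld-bot | cell block B: the scan-bot]
3. Guard goes to cell block B with the cut-bot and the grip-bot.  [cell block A: the haul-bot, the weld-bot | cell block B: the cut-bot, the grip-bot, the scan-bot]
4. Guard goes back to cell block A with the scan-bot.  [cell block A: the haul-bot, the scan-bot, the weld-bot | cell block B: the cut-bot, the grip-bot]
5. Guard goes to cell block B with the scan-bot and the weld-bot.  [cell block A: the haul-bot | cell block B: the cut-bot, the grip-bot, the scan-bot, the weld-bot]
6. Guard goes back to cell block A with the scan-bot.  [cell block A: the haul-bot, the scan-bot | cell block B: the cut-bot, the grip-bot, the weld-bot]
7. Guard goes to cell block B with the haul-bot and the scan-bot.  [cell block A: — | cell block B: the cut-bot, the grip-bot, the haul-bot, the scan-bot, the weld-bot]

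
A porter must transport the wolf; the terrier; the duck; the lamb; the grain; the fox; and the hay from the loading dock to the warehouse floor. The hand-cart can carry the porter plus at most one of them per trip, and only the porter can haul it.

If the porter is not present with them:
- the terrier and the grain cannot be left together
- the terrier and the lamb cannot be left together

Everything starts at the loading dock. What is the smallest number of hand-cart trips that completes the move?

Counting alone: the porter can take at most 1 across per trip to the warehouse floor, so moving all 7 needs at least 7 loaded trips out, with a return between consecutive ones — at least 13 crossings.
The safety rule pushes this higher. Following every safe sequence of crossings, the most of the 7 that can be at the warehouse floor as the hand-cart arrives there on crossing 13 is 6 — never all 7.
So no plan with fewer than 15 crossings exists, and this one achieves 15:
1. Porter goes to the warehouse floor with the terrier.
2. Porter goes back to the loading dock alone.
3. Porter goes to the warehouse floor with the wolf.
4. Porter goes back to the loading dock alone.
5. Porter goes to the warehouse floor with the duck.
6. Porter goes back to the loading dock alone.
7. Porter goes to the warehouse floor with the lamb.
8. Porter goes back to the loading dock with the terrier.
9. Porter goes to the warehouse floor with the grain.
10. Porter goes back to the loading dock alone.
11. Porter goes to the warehouse floor with the fox.
12. Porter goes back to the loading dock alone.
13. Porter goes to the warehouse floor with the hay.
14. Porter goes back to the loading dock alone.
15. Porter goes to the warehouse floor with the terrier.

15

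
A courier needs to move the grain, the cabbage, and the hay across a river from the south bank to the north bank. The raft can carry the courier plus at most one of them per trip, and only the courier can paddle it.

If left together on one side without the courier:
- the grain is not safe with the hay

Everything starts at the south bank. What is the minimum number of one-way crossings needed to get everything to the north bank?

5

Counting alone: the courier can take at most 1 across per trip to the north bank, so moving all 3 needs at least 3 loaded trips out, with a return between consecutive ones — at least 5 crossings.
The plan below uses exactly 5 crossings, so it is optimal:
1. Courier goes to the north bank with the grain.
2. Courier goes back to the south bank alone.
3. Courier goes to the north bank with the cabbage.
4. Courier goes back to the south bank alone.
5. Courier goes to the north bank with the hay.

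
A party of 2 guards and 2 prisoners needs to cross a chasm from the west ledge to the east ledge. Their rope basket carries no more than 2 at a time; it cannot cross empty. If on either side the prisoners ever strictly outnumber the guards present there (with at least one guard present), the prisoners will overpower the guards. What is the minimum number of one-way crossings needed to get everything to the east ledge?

Counting alone: each trip to the east ledge takes at most 2 across and each return brings at least 1 back, so after t trips out (and t−1 returns) at most 2t − (t−1) of the 4 are across; that first reaches 4 at t = 3, so at least 5 crossings are needed.
The plan below uses exactly 5 crossings, so it is optimal:
1. 2 prisoners → the east ledge.  (the west ledge: 2G 0P; the east ledge: 0G 2P)
2. 1 prisoner ← the west ledge.  (the west ledge: 2G 1P; the east ledge: 0G 1P)
3. 2 guards → the east ledge.  (the west ledge: 0G 1P; the east ledge: 2G 1P)
4. 1 prisoner ← the west ledge.  (the west ledge: 0G 2P; the east ledge: 2G 0P)
5. 2 prisoners → the east ledge.  (the west ledge: 0G 0P; the east ledge: 2G 2P)

5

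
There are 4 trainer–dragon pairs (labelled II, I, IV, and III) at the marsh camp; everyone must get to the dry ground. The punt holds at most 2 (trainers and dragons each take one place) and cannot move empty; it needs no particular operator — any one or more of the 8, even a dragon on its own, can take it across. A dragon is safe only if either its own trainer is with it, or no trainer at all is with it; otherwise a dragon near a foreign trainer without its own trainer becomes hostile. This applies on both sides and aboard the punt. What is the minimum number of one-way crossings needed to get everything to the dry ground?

impossible

Following every safe sequence of crossings from the start, the most of the 8 that can be at the dry ground as the punt arrives there on crossings 1, 3, 5 is 2, 3, 4 respectively; the best ever achieved is 4 of 8.
From crossing 7 on, no configuration arises that was not already reachable earlier: only 44 distinct safe configurations (who is on which side, and where the punt is) can ever be reached, none of them has everyone across, and every continuation just revisits them. So no valid plan exists.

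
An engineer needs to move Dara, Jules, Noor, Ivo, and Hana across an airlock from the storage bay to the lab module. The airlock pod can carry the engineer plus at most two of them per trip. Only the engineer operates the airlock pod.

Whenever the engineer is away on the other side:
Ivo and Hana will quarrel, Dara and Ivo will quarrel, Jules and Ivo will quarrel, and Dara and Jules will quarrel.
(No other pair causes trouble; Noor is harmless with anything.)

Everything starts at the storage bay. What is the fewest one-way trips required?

7

Counting alone: the engineer can take at most 2 across per trip to the lab module, so moving all 5 needs at least 3 loaded trips out, with a return between consecutive ones — at least 5 crossings.
The safety rule pushes this higher. Following every safe sequence of crossings, the most of the 5 that can be at the lab module as the airlock pod arrives there on crossing 5 is 4 — never all 5.
So no plan with fewer than 7 crossings exists, and this one achieves 7:
1. Engineer goes to the lab module with Dara and Ivo.  [the storage bay: Hana, Jules, Noor | the lab module: Dara, Ivo]
2. Engineer goes back to the storage bay with Dara.  [the storage bay: Dara, Hana, Jules, Noor | the lab module: Ivo]
3. Engineer goes to the lab module with Dara and Noor.  [the storage bay: Hana, Jules | the lab module: Dara, Ivo, Noor]
4. Engineer goes back to the storage bay with Dara.  [the storage bay: Dara, Hana, Jules | the lab module: Ivo, Noor]
5. Engineer goes to the lab module with Dara and Hana.  [the storage bay: Jules | the lab module: Dara, Hana, Ivo, Noor]
6. Engineer goes back to the storage bay with Ivo.  [the storage bay: Ivo, Jules | the lab module: Dara, Hana, Noor]
7. Engineer goes to the lab module with Ivo and Jules.  [the storage bay: — | the lab module: Dara, Hana, Ivo, Jules, Noor]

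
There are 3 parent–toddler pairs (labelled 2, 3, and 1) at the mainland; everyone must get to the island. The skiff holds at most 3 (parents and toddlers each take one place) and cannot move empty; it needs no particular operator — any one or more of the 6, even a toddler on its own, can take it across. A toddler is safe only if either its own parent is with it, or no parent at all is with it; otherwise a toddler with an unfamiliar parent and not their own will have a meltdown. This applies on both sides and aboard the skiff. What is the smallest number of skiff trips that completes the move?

Counting alone: each trip to the island takes at most 3 across and each return brings at least 1 back, so after t trips out (and t−1 returns) at most 3t − (t−1) of the 6 are across; that first reaches 6 at t = 3, so at least 5 crossings are needed.
The plan below uses exactly 5 crossings, so it is optimal:
1. parent 2 and toddler 2 cross → the island.
2. parent 2 crosses ← the mainland.
3. parent 1, parent 2, and parent 3 cross → the island.
4. toddler 2 crosses ← the mainland.
5. toddler 1, toddler 2, and toddler 3 cross → the island.

5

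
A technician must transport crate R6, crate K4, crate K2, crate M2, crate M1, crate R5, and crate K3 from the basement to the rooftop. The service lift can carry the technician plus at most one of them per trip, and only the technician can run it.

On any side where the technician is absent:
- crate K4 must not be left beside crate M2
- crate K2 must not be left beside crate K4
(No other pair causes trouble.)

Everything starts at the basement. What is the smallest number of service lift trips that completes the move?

15

Counting alone: the technician can take at most 1 across per trip to the rooftop, so moving all 7 needs at least 7 loaded trips out, with a return between consecutive ones — at least 13 crossings.
The safety rule pushes this higher. Following every safe sequence of crossings, the most of the 7 that can be at the rooftop as the service lift arrives there on crossing 13 is 6 — never all 7.
So no plan with fewer than 15 crossings exists, and this one achieves 15:
1. Technician goes to the rooftop with crate K4.  [the basement: crate K2, crate K3, crate M1, crate M2, crate R5, crate R6 | the rooftop: crate K4]
2. Technician goes back to the basement alone.  [the basement: crate K2, crate K3, crate M1, crate M2, crate R5, crate R6 | the rooftop: crate K4]
3. Technician goes to the rooftop with crate R6.  [the basement: crate K2, crate K3, crate M1, crate M2, crate R5 | the rooftop: crate K4, crate R6]
4. Technician goes back to the basement alone.  [the basement: crate K2, crate K3, crate M1, crate M2, crate R5 | the rooftop: crate K4, crate R6]
5. Technician goes to the rooftop with crate K2.  [the basement: crate K3, crate M1, crate M2, crate R5 | the rooftop: crate K2, crate K4, crate R6]
6. Technician goes back to the basement with crate K4.  [the basement: crate K3, crate K4, crate M1, crate M2, crate R5 | the rooftop: crate K2, crate R6]
7. Technician goes to the rooftop with crate M2.  [the basement: crate K3, crate K4, crate M1, crate R5 | the rooftop: crate K2, crate M2, crate R6]
8. Technician goes back to the basement alone.  [the basement: crate K3, crate K4, crate M1, crate R5 | the rooftop: crate K2, crate M2, crate R6]
9. Technician goes to the rooftop with crate M1.  [the basement: crate K3, crate K4, crate R5 | the rooftop: crate K2, crate M1, crate M2, crate R6]
10. Technician goes back to the basement alone.  [the basement: crate K3, crate K4, crate R5 | the rooftop: crate K2, crate M1, crate M2, crate R6]
11. Technician goes to the rooftop with crate R5.  [the basement: crate K3, crate K4 | the rooftop: crate K2, crate M1, crate M2, crate R5, crate R6]
12. Technician goes back to the basement alone.  [the basement: crate K3, crate K4 | the rooftop: crate K2, crate M1, crate M2, crate R5, crate R6]
13. Technician goes to the rooftop with crate K3.  [the basement: crate K4 | the rooftop: crate K2, crate K3, crate M1, crate M2, crate R5, crate R6]
14. Technician goes back to the basement alone.  [the basement: crate K4 | the rooftop: crate K2, crate K3, crate M1, crate M2, crate R5, crate R6]
15. Technician goes to the rooftop with crate K4.  [the basement: — | the rooftop: crate K2, crate K3, crate K4, crate M1, crate M2, crate R5, crate R6]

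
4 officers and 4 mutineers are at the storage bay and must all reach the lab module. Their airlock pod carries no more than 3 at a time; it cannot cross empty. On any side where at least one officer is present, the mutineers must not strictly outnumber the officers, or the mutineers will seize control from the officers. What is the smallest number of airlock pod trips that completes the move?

Counting alone: each trip to the lab module takes at most 3 across and each return brings at least 1 back, so after t trips out (and t−1 returns) at most 3t − (t−1) of the 8 are across; that first reaches 8 at t = 4, so at least 7 crossings are needed.
The safety rule pushes this higher. Following every safe sequence of crossings, the most of the 8 that can be at the lab module as the airlock pod arrives there on crossing 7 is 7 — never all 8.
So no plan with fewer than 9 crossings exists, and this one achieves 9:
1. 2 mutineers → the lab module.  (the storage bay: 4O 2M; the lab module: 0O 2M)
2. 1 mutineer ← the storage bay.  (the storage bay: 4O 3M; the lab module: 0O 1M)
3. 3 mutineers → the lab module.  (the storage bay: 4O 0M; the lab module: 0O 4M)
4. 1 mutineer ← the storage bay.  (the storage bay: 4O 1M; the lab module: 0O 3M)
5. 3 officers → the lab module.  (the storage bay: 1O 1M; the lab module: 3O 3M)
6. 1 officer and 1 mutineer ← the storage bay.  (the storage bay: 2O 2M; the lab module: 2O 2M)
7. 2 officers → the lab module.  (the storage bay: 0O 2M; the lab module: 4O 2M)
8. 1 mutineer ← the storage bay.  (the storage bay: 0O 3M; the lab module: 4O 1M)
9. 3 mutineers → the lab module.  (the storage bay: 0O 0M; the lab module: 4O 4M)

9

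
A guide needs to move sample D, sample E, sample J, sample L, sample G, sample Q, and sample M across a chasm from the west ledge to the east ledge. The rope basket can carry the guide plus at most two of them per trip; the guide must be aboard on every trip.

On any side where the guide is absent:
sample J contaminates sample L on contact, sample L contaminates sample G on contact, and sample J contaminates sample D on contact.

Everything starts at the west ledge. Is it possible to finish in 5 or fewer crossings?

Counting alone: the guide can take at most 2 across per trip to the east ledge, so moving all 7 needs at least 4 loaded trips out, with a return between consecutive ones — at least 7 crossings.
Since 5 < 7, 5 crossings cannot be enough. (The shortest complete plan in fact takes 7:)
1. Guide goes to the east ledge with sample D and sample L.  [the west ledge: sample E, sample G, sample J, sample M, sample Q | the east ledge: sample D, sample L]
2. Guide goes back to the west ledge alone.  [the west ledge: sample E, sample G, sample J, sample M, sample Q | the east ledge: sample D, sample L]
3. Guide goes to the east ledge with sample E.  [the west ledge: sample G, sample J, sample M, sample Q | the east ledge: sample D, sample E, sample L]
4. Guide goes back to the west ledge alone.  [the west ledge: sample G, sample J, sample M, sample Q | the east ledge: sample D, sample E, sample L]
5. Guide goes to the east ledge with sample M and sample Q.  [the west ledge: sample G, sample J | the east ledge: sample D, sample E, sample L, sample M, sample Q]
6. Guide goes back to the west ledge alone.  [the west ledge: sample G, sample J | the east ledge: sample D, sample E, sample L, sample M, sample Q]
7. Guide goes to the east ledge with sample G and sample J.  [the west ledge: — | the east ledge: sample D, sample E, sample G, sample J, sample L, sample M, sample Q]

No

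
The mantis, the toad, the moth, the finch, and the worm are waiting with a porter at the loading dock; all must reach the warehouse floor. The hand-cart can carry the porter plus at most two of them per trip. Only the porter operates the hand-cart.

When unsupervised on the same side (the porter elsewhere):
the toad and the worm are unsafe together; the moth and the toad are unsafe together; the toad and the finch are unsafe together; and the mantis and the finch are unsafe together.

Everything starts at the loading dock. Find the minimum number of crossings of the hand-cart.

5

Counting alone: the porter can take at most 2 across per trip to the warehouse floor, so moving all 5 needs at least 3 loaded trips out, with a return between consecutive ones — at least 5 crossings.
The plan below uses exactly 5 crossings, so it is optimal:
1. Porter goes to the warehouse floor with the mantis and the toad.  [the loading dock: the finch, the moth, the worm | the warehouse floor: the mantis, the toad]
2. Porter goes back to the loading dock alone.  [the loading dock: the finch, the moth, the worm | the warehouse floor: the mantis, the toad]
3. Porter goes to the warehouse floor with the moth and the worm.  [the loading dock: the finch | the warehouse floor: the mantis, the moth, the toad, the worm]
4. Porter goes back to the loading dock with the toad.  [the loading dock: the finch, the toad | the warehouse floor: the mantis, the moth, the worm]
5. Porter goes to the warehouse floor with the finch and the toad.  [the loading dock: — | the warehouse floor: the finch, the mantis, the moth, the toad, the worm]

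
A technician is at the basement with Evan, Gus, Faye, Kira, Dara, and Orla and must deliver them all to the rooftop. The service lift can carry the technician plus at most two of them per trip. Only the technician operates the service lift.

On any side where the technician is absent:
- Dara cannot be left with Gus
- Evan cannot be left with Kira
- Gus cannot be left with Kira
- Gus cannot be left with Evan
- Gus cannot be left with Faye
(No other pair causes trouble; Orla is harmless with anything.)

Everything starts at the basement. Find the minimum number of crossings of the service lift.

9

Counting alone: the technician can take at most 2 across per trip to the rooftop, so moving all 6 needs at least 3 loaded trips out, with a return between consecutive ones — at least 5 crossings.
The safety rule pushes this higher. Following every safe sequence of crossings, the most of the 6 that can be at the rooftop as the service lift arrives there on crossings 5, 7 is 4, 5 respectively — never all 6.
So no plan with fewer than 9 crossings exists, and this one achieves 9:
1. Technician goes to the rooftop with Evan and Gus.
2. Technician goes back to the basement with Evan.
3. Technician goes to the rooftop with Evan and Faye.
4. Technician goes back to the basement with Gus.
5. Technician goes to the rooftop with Dara and Gus.
6. Technician goes back to the basement with Gus.
7. Technician goes to the rooftop with Gus and Orla.
8. Technician goes back to the basement with Gus.
9. Technician goes to the rooftop with Gus and Kira.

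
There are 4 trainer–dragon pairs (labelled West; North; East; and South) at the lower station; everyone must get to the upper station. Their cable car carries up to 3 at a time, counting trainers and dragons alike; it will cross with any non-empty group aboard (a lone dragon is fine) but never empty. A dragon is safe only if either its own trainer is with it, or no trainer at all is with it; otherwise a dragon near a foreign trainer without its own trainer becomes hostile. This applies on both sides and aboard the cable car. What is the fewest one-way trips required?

Counting alone: each trip to the upper station takes at most 3 across and each return brings at least 1 back, so after t trips out (and t−1 returns) at most 3t − (t−1) of the 8 are across; that first reaches 8 at t = 4, so at least 7 crossings are needed.
The safety rule pushes this higher. Following every safe sequence of crossings, the most of the 8 that can be at the upper station as the cable car arrives there on crossing 7 is 7 — never all 8.
So no plan with fewer than 9 crossings exists, and this one achieves 9:
1. dragon West and trainer West cross → the upper station.
2. trainer West crosses ← the lower station.
3. dragon North, trainer North, and trainer West cross → the upper station.
4. dragon West and trainer West cross ← the lower station.
5. trainer East, trainer South, and trainer West cross → the upper station.
6. dragon North crosses ← the lower station.
7. dragon North and dragon West cross → the upper station.
8. dragon West crosses ← the lower station.
9. dragon East, dragon South, and dragon West cross → the upper station.

9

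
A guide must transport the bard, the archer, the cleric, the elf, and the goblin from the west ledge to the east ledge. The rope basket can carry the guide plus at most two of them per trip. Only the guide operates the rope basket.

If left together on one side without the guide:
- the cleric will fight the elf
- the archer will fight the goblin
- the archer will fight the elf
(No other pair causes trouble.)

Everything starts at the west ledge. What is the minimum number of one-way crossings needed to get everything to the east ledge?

5

Counting alone: the guide can take at most 2 across per trip to the east ledge, so moving all 5 needs at least 3 loaded trips out, with a return between consecutive ones — at least 5 crossings.
The plan below uses exactly 5 crossings, so it is optimal:
1. Guide goes to the east ledge with the archer and the cleric.  [the west ledge: the bard, the elf, the goblin | the east ledge: the archer, the cleric]
2. Guide goes back to the west ledge alone.  [the west ledge: the bard, the elf, the goblin | the east ledge: the archer, the cleric]
3. Guide goes to the east ledge with the bard.  [the west ledge: the elf, the goblin | the east ledge: the archer, the bard, the cleric]
4. Guide goes back to the west ledge alone.  [the west ledge: the elf, the goblin | the east ledge: the archer, the bard, the cleric]
5. Guide goes to the east ledge with the elf and the goblin.  [the west ledge: — | the east ledge: the archer, the bard, the cleric, the elf, the goblin]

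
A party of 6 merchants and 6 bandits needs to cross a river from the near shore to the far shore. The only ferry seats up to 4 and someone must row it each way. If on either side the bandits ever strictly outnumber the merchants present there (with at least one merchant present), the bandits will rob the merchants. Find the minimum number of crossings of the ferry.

Counting alone: each trip to the far shore takes at most 4 across and each return brings at least 1 back, so after t trips out (and t−1 returns) at most 4t − (t−1) of the 12 are across; that first reaches 12 at t = 4, so at least 7 crossings are needed.
The safety rule pushes this higher. Following every safe sequence of crossings, the most of the 12 that can be at the far shore as the ferry arrives there on crossing 7 is 11 — never all 12.
So no plan with fewer than 9 crossings exists, and this one achieves 9:
1. 2 bandits → the far shore.  (the near shore: 6M 4B; the far shore: 0M 2B)
2. 1 bandit ← the near shore.  (the near shore: 6M 5B; the far shore: 0M 1B)
3. 4 bandits → the far shore.  (the near shore: 6M 1B; the far shore: 0M 5B)
4. 1 bandit ← the near shore.  (the near shore: 6M 2B; the far shore: 0M 4B)
5. 4 merchants → the far shore.  (the near shore: 2M 2B; the far shore: 4M 4B)
6. 1 merchant and 1 bandit ← the near shore.  (the near shore: 3M 3B; the far shore: 3M 3B)
7. 2 merchants and 2 bandits → the far shore.  (the near shore: 1M 1B; the far shore: 5M 5B)
8. 1 merchant and 1 bandit ← the near shore.  (the near shore: 2M 2B; the far shore: 4M 4B)
9. 2 merchants and 2 bandits → the far shore.  (the near shore: 0M 0B; the far shore: 6M 6B)

9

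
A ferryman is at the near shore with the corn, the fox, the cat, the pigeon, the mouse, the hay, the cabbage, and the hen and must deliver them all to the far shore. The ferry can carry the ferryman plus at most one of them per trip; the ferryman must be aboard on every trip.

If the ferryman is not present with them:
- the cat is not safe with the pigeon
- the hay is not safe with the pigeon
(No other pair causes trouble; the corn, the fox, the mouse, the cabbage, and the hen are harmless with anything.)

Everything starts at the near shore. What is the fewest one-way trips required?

17

Counting alone: the ferryman can take at most 1 across per trip to the far shore, so moving all 8 needs at least 8 loaded trips out, with a return between consecutive ones — at least 15 crossings.
The safety rule pushes this higher. Following every safe sequence of crossings, the most of the 8 that can be at the far shore as the ferry arrives there on crossing 15 is 7 — never all 8.
So no plan with fewer than 17 crossings exists, and this one achieves 17:
1. Ferryman goes to the far shore with the pigeon.
2. Ferryman goes back to the near shore alone.
3. Ferryman goes to the far shore with the corn.
4. Ferryman goes back to the near shore alone.
5. Ferryman goes to the far shore with the fox.
6. Ferryman goes back to the near shore alone.
7. Ferryman goes to the far shore with the cat.
8. Ferryman goes back to the near shore with the pigeon.
9. Ferryman goes to the far shore with the hay.
10. Ferryman goes back to the near shore alone.
11. Ferryman goes to the far shore with the mouse.
12. Ferryman goes back to the near shore alone.
13. Ferryman goes to the far shore with the cabbage.
14. Ferryman goes back to the near shore alone.
15. Ferryman goes to the far shore with the hen.
16. Ferryman goes back to the near shore alone.
17. Ferryman goes to the far shore with the pigeon.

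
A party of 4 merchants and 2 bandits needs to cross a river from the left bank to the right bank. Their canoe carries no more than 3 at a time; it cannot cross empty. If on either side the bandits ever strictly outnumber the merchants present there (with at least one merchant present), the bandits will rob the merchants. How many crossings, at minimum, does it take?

Counting alone: each trip to the right bank takes at most 3 across and each return brings at least 1 back, so after t trips out (and t−1 returns) at most 3t − (t−1) of the 6 are across; that first reaches 6 at t = 3, so at least 5 crossings are needed.
The plan below uses exactly 5 crossings, so it is optimal:
1. 2 bandits → the right bank.  (the left bank: 4M 0B; the right bank: 0M 2B)
2. 1 bandit ← the left bank.  (the left bank: 4M 1B; the right bank: 0M 1B)
3. 2 merchants and 1 bandit → the right bank.  (the left bank: 2M 0B; the right bank: 2M 2B)
4. 1 bandit ← the left bank.  (the left bank: 2M 1B; the right bank: 2M 1B)
5. 2 merchants and 1 bandit → the right bank.  (the left bank: 0M 0B; the right bank: 4M 2B)

5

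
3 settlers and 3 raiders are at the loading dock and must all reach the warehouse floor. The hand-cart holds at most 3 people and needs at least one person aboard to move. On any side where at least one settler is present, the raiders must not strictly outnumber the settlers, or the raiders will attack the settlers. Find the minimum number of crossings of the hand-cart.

5

Counting alone: each trip to the warehouse floor takes at most 3 across and each return brings at least 1 back, so after t trips out (and t−1 returns) at most 3t − (t−1) of the 6 are across; that first reaches 6 at t = 3, so at least 5 crossings are needed.
The plan below uses exactly 5 crossings, so it is optimal:
1. 2 raiders → the warehouse floor.  (the loading dock: 3S 1R; the warehouse floor: 0S 2R)
2. 1 raider ← the loading dock.  (the loading dock: 3S 2R; the warehouse floor: 0S 1R)
3. 3 settlers → the warehouse floor.  (the loading dock: 0S 2R; the warehouse floor: 3S 1R)
4. 1 raider ← the loading dock.  (the loading dock: 0S 3R; the warehouse floor: 3S 0R)
5. 3 raiders → the warehouse floor.  (the loading dock: 0S 0R; the warehouse floor: 3S 3R)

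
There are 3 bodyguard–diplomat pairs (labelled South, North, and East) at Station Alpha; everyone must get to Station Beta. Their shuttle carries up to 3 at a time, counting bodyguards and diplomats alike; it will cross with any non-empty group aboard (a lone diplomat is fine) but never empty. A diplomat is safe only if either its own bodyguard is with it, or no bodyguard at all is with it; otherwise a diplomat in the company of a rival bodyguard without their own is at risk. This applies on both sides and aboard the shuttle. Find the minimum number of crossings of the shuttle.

5

Counting alone: each trip to Station Beta takes at most 3 across and each return brings at least 1 back, so after t trips out (and t−1 returns) at most 3t − (t−1) of the 6 are across; that first reaches 6 at t = 3, so at least 5 crossings are needed.
The plan below uses exactly 5 crossings, so it is optimal:
1. bodyguard South and diplomat South cross → Station Beta.
2. bodyguard South crosses ← Station Alpha.
3. bodyguard East, bodyguard North, and bodyguard South cross → Station Beta.
4. diplomat South crosses ← Station Alpha.
5. diplomat East, diplomat North, and diplomat South cross → Station Beta.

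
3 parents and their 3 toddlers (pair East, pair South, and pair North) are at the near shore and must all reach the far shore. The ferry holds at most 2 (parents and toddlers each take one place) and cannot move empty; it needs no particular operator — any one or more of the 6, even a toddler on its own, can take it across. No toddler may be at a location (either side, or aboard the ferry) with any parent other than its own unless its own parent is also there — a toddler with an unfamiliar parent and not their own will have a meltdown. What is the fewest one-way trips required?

11

Counting alone: each trip to the far shore takes at most 2 across and each return brings at least 1 back, so after t trips out (and t−1 returns) at most 2t − (t−1) of the 6 are across; that first reaches 6 at t = 5, so at least 9 crossings are needed.
The safety rule pushes this higher. Following every safe sequence of crossings, the most of the 6 that can be at the far shore as the ferry arrives there on crossing 9 is 5 — never all 6.
So no plan with fewer than 11 crossings exists, and this one achieves 11:
1. parent East and toddler East cross → the far shore.
2. parent East crosses ← the near shore.
3. toddler North and toddler South cross → the far shore.
4. toddler East crosses ← the near shore.
5. parent North and parent South cross → the far shore.
6. parent South and toddler South cross ← the near shore.
7. parent East and parent South cross → the far shore.
8. toddler North crosses ← the near shore.
9. toddler East and toddler South cross → the far shore.
10. parent North crosses ← the near shore.
11. parent North and toddler North cross → the far shore.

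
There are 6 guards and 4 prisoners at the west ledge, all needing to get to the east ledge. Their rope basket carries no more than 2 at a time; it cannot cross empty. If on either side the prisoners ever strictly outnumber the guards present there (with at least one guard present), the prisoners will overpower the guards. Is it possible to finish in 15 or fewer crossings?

No

Counting alone: each trip to the east ledge takes at most 2 across and each return brings at least 1 back, so after t trips out (and t−1 returns) at most 2t − (t−1) of the 10 are across; that first reaches 10 at t = 9, so at least 17 crossings are needed.
Since 15 < 17, 15 crossings cannot be enough. (The shortest complete plan in fact takes 17:)
1. 2 prisoners → the east ledge.  (the west ledge: 6G 2P; the east ledge: 0G 2P)
2. 1 prisoner ← the west ledge.  (the west ledge: 6G 3P; the east ledge: 0G 1P)
3. 2 prisoners → the east ledge.  (the west ledge: 6G 1P; the east ledge: 0G 3P)
4. 1 prisoner ← the west ledge.  (the west ledge: 6G 2P; the east ledge: 0G 2P)
5. 2 guards → the east ledge.  (the west ledge: 4G 2P; the east ledge: 2G 2P)
6. 1 prisoner ← the west ledge.  (the west ledge: 4G 3P; the east ledge: 2G 1P)
7. 1 guard and 1 prisoner → the east ledge.  (the west ledge: 3G 2P; the east ledge: 3G 2P)
8. 1 prisoner ← the west ledge.  (the west ledge: 3G 3P; the east ledge: 3G 1P)
9. 2 prisoners → the east ledge.  (the west ledge: 3G 1P; the east ledge: 3G 3P)
10. 1 prisoner ← the west ledge.  (the west ledge: 3G 2P; the east ledge: 3G 2P)
11. 1 guard and 1 prisoner → the east ledge.  (the west ledge: 2G 1P; the east ledge: 4G 3P)
12. 1 prisoner ← the west ledge.  (the west ledge: 2G 2P; the east ledge: 4G 2P)
13. 2 prisoners → the east ledge.  (the west ledge: 2G 0P; the east ledge: 4G 4P)
14. 1 prisoner ← the west ledge.  (the west ledge: 2G 1P; the east ledge: 4G 3P)
15. 1 guard and 1 prisoner → the east ledge.  (the west ledge: 1G 0P; the east ledge: 5G 4P)
16. 1 prisoner ← the west ledge.  (the west ledge: 1G 1P; the east ledge: 5G 3P)
17. 1 guard and 1 prisoner → the east ledge.  (the west ledge: 0G 0P; the east ledge: 6G 4P)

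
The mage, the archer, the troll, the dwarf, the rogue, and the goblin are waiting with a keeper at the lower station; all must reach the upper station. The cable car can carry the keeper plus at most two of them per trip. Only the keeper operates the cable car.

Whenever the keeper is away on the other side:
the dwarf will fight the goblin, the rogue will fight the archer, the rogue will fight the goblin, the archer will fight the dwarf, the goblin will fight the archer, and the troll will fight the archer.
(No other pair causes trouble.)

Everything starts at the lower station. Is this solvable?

Yes

1. Keeper goes to the upper station with the archer and the goblin.
2. Keeper goes back to the lower station with the archer.
3. Keeper goes to the upper station with the archer and the mage.
4. Keeper goes back to the lower station with the archer.
5. Keeper goes to the upper station with the archer and the troll.
6. Keeper goes back to the lower station with the archer.
7. Keeper goes to the upper station with the dwarf and the rogue.
8. Keeper goes back to the lower station with the goblin.
9. Keeper goes to the upper station with the archer and the goblin.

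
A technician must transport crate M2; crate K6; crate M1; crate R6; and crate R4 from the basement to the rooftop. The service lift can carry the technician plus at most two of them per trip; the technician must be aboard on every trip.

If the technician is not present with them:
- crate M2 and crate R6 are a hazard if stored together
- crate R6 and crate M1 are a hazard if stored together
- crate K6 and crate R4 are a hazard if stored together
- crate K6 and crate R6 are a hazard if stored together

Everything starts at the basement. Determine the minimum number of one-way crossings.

5

Counting alone: the technician can take at most 2 across per trip to the rooftop, so moving all 5 needs at least 3 loaded trips out, with a return between consecutive ones — at least 5 crossings.
The plan below uses exactly 5 crossings, so it is optimal:
1. Technician goes to the rooftop with crate K6 and crate R6.  [the basement: crate M1, crate M2, crate R4 | the rooftop: crate K6, crate R6]
2. Technician goes back to the basement with crate R6.  [the basement: crate M1, crate M2, crate R4, crate R6 | the rooftop: crate K6]
3. Technician goes to the rooftop with crate M1 and crate M2.  [the basement: crate R4, crate R6 | the rooftop: crate K6, crate M1, crate M2]
4. Technician goes back to the basement alone.  [the basement: crate R4, crate R6 | the rooftop: crate K6, crate M1, crate M2]
5. Technician goes to the rooftop with crate R4 and crate R6.  [the basement: — | the rooftop: crate K6, crate M1, crate M2, crate R4, crate R6]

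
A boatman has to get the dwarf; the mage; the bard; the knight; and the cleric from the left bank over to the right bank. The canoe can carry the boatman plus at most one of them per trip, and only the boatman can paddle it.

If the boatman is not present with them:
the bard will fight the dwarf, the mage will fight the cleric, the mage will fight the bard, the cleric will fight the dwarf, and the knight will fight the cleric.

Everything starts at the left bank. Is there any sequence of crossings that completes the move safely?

No

Whatever the first load, the items left behind include a forbidden pair without the boatman. No opening move is safe, so no plan exists.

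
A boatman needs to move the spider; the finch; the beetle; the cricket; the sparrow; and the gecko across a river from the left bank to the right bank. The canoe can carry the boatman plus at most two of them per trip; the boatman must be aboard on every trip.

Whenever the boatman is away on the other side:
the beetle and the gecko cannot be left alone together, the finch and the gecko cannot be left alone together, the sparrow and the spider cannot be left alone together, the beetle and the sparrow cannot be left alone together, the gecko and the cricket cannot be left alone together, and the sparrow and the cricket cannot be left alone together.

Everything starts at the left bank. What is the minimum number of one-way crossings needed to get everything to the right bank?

7

Counting alone: the boatman can take at most 2 across per trip to the right bank, so moving all 6 needs at least 3 loaded trips out, with a return between consecutive ones — at least 5 crossings.
The safety rule pushes this higher. Following every safe sequence of crossings, the most of the 6 that can be at the right bank as the canoe arrives there on crossing 5 is 4 — never all 6.
So no plan with fewer than 7 crossings exists, and this one achieves 7:
1. Boatman goes to the right bank with the gecko and the sparrow.  [the left bank: the beetle, the cricket, the finch, the spider | the right bank: the gecko, the sparrow]
2. Boatman goes back to the left bank alone.  [the left bank: the beetle, the cricket, the finch, the spider | the right bank: the gecko, the sparrow]
3. Boatman goes to the right bank with the finch and the spider.  [the left bank: the beetle, the cricket | the right bank: the finch, the gecko, the sparrow, the spider]
4. Boatman goes back to the left bank with the gecko and the sparrow.  [the left bank: the beetle, the cricket, the gecko, the sparrow | the right bank: the finch, the spider]
5. Boatman goes to the right bank with the beetle and the cricket.  [the left bank: the gecko, the sparrow | the right bank: the beetle, the cricket, the finch, the spider]
6. Boatman goes back to the left bank alone.  [the left bank: the gecko, the sparrow | the right bank: the beetle, the cricket, the finch, the spider]
7. Boatman goes to the right bank with the gecko and the sparrow.  [the left bank: — | the right bank: the beetle, the cricket, the finch, the gecko, the sparrow, the spider]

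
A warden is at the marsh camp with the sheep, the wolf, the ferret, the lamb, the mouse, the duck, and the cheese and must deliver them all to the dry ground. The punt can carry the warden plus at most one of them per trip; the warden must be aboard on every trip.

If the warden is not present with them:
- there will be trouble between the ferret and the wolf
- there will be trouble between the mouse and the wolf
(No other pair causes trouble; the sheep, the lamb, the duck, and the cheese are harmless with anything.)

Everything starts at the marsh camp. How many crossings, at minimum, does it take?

15

Counting alone: the warden can take at most 1 across per trip to the dry ground, so moving all 7 needs at least 7 loaded trips out, with a return between consecutive ones — at least 13 crossings.
The safety rule pushes this higher. Following every safe sequence of crossings, the most of the 7 that can be at the dry ground as the punt arrives there on crossing 13 is 6 — never all 7.
So no plan with fewer than 15 crossings exists, and this one achieves 15:
1. Warden goes to the dry ground with the wolf.  [the marsh camp: the cheese, the duck, the ferret, the lamb, the mouse, the sheep | the dry ground: the wolf]
2. Warden goes back to the marsh camp alone.  [the marsh camp: the cheese, the duck, the ferret, the lamb, the mouse, the sheep | the dry ground: the wolf]
3. Warden goes to the dry ground with the sheep.  [the marsh camp: the cheese, the duck, the ferret, the lamb, the mouse | the dry ground: the sheep, the wolf]
4. Warden goes back to the marsh camp alone.  [the marsh camp: the cheese, the duck, the ferret, the lamb, the mouse | the dry ground: the sheep, the wolf]
5. Warden goes to the dry ground with the ferret.  [the marsh camp: the cheese, the duck, the lamb, the mouse | the dry ground: the ferret, the sheep, the wolf]
6. Warden goes back to the marsh camp with the wolf.  [the marsh camp: the cheese, the duck, the lamb, the mouse, the wolf | the dry ground: the ferret, the sheep]
7. Warden goes to the dry ground with the mouse.  [the marsh camp: the cheese, the duck, the lamb, the wolf | the dry ground: the ferret, the mouse, the sheep]
8. Warden goes back to the marsh camp alone.  [the marsh camp: the cheese, the duck, the lamb, the wolf | the dry ground: the ferret, the mouse, the sheep]
9. Warden goes to the dry ground with the lamb.  [the marsh camp: the cheese, the duck, the wolf | the dry ground: the ferret, the lamb, the mouse, the sheep]
10. Warden goes back to the marsh camp alone.  [the marsh camp: the cheese, the duck, the wolf | the dry ground: the ferret, the lamb, the mouse, the sheep]
11. Warden goes to the dry ground with the duck.  [the marsh camp: the cheese, the wolf | the dry ground: the duck, the ferret, the lamb, the mouse, the sheep]
12. Warden goes back to the marsh camp alone.  [the marsh camp: the cheese, the wolf | the dry ground: the duck, the ferret, the lamb, the mouse, the sheep]
13. Warden goes to the dry ground with the cheese.  [the marsh camp: the wolf | the dry ground: the cheese, the duck, the ferret, the lamb, the mouse, the sheep]
14. Warden goes back to the marsh camp alone.  [the marsh camp: the wolf | the dry ground: the cheese, the duck, the ferret, the lamb, the mouse, the sheep]
15. Warden goes to the dry ground with the wolf.  [the marsh camp: — | the dry ground: the cheese, the duck, the ferret, the lamb, the mouse, the sheep, the wolf]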